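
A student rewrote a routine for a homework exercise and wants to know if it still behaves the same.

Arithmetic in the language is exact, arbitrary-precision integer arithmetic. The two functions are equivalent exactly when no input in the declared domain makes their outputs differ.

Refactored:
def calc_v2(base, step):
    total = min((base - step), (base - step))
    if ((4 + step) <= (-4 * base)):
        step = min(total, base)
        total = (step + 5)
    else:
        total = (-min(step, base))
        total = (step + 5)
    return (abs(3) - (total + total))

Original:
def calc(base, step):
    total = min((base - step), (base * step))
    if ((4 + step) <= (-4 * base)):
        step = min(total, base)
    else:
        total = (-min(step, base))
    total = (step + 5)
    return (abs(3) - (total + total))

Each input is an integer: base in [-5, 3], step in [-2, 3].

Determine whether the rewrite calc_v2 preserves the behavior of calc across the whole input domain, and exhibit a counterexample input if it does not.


There is a counterexample at base=-5, step=2: 13 on one side, 7 on the other.
calc: total=-10, then ((4 + step) <= (-4 * base)) is true, then step=-10, then total=-5, then returns 13
calc_v2: total=-7, then ((4 + step) <= (-4 * base)) is true, then step=-7, then total=-2, then returns 7
verdict: not equivalent; witness: base=-5, step=2


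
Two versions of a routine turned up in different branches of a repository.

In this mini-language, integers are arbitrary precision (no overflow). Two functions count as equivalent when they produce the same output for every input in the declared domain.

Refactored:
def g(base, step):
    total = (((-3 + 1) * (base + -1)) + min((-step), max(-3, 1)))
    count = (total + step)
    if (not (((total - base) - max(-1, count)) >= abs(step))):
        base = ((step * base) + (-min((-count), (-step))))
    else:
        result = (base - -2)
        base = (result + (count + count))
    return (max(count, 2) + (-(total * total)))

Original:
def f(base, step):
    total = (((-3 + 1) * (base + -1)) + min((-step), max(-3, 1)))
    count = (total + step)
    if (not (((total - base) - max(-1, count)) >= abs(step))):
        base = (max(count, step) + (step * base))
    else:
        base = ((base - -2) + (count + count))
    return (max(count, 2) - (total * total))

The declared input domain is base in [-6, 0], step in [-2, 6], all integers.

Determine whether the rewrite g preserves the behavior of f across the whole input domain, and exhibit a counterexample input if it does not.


Behavior is preserved: although local variable names differ, plus statement counts differ, plus min/max/abs usage differs, plus arithmetic usage differs, the outputs never diverge.
Spot check at base=-6, step=-2 — f: total=15, then count=13, then (not (((total - base) - max(-1, count)) >= abs(step))) is false, then base=22, then returns -212. g: total=15, then count=13, then (not (((total - base) - max(-1, count)) >= abs(step))) is false, then result=-4, then base=22, then returns -212. Both give -212.
An exhaustive pass over the 63 declared inputs shows identical outputs.
verdict: equivalent


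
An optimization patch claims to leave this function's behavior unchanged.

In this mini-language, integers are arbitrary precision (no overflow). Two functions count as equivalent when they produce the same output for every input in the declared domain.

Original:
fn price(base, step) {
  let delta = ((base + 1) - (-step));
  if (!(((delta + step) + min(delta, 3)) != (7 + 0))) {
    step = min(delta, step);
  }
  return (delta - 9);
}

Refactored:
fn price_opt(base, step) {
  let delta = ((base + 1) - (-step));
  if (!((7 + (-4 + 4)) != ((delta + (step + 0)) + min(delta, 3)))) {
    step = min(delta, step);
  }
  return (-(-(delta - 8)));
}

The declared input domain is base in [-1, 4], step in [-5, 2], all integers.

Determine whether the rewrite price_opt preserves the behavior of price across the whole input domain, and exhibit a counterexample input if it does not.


Evaluate both at base=-1, step=-5.
price: delta=-5, then (!(((delta + step) + min(delta, 3)) != (7 + 0))) is false, then returns -14
price_opt: delta=-5, then (!((7 + (-4 + 4)) != ((delta + (step + 0)) + min(delta, 3)))) is false, then returns -13
-14 against -13: the behavior changed.
verdict: not equivalent; witness: base=-1, step=-5


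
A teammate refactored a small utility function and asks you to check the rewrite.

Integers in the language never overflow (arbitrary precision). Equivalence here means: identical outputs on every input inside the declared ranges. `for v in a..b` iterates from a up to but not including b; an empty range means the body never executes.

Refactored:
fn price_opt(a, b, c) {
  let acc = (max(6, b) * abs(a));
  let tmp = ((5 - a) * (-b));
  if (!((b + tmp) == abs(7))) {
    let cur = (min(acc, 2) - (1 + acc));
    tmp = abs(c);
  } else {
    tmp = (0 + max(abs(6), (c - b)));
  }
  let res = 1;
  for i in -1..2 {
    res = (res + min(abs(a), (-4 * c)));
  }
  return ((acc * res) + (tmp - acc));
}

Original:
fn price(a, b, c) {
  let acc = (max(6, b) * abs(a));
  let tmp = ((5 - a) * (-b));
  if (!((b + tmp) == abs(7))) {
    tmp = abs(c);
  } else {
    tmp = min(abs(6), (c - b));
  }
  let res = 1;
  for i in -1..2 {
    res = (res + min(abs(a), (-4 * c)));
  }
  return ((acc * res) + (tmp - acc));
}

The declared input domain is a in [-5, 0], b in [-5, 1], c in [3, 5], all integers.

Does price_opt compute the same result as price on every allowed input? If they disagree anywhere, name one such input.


Try a=-3, b=-1, c=3.
price: acc=18, then tmp=8, then (!((b + tmp) == abs(7))) is false, then tmp=4, then res=1, then (i=-1), then res=-11, then (i=0), then res=-23, then (i=1), then res=-35, then returns -644
price_opt: acc=18, then tmp=8, then (!((b + tmp) == abs(7))) is false, then tmp=6, then res=1, then (i=-1), then res=-11, then (i=0), then res=-23, then (i=1), then res=-35, then returns -642
-644 and -642 differ, so these are not the same function on this domain.
verdict: not equivalent; witness: a=-3, b=-1, c=3


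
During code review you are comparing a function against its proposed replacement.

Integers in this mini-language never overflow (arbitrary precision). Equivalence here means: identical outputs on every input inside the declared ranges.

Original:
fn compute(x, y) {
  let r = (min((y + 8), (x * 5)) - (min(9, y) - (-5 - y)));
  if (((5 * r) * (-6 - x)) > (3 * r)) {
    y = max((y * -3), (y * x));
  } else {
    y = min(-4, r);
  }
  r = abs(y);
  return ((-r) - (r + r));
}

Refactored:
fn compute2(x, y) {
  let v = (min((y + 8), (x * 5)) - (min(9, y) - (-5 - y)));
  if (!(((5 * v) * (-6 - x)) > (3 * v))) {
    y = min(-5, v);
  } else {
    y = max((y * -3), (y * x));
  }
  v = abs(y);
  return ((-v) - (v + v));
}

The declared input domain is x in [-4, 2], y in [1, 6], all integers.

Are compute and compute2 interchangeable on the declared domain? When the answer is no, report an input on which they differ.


Evaluate both at x=2, y=1.
compute: r=2, then (((5 * r) * (-6 - x)) > (3 * r)) is false, then y=-4, then r=4, then returns -12
compute2: v=2, then (!(((5 * v) * (-6 - x)) > (3 * v))) is true, then y=-5, then v=5, then returns -15
-12 vs -15 — the two versions disagree here.
verdict: not equivalent; witness: x=2, y=1


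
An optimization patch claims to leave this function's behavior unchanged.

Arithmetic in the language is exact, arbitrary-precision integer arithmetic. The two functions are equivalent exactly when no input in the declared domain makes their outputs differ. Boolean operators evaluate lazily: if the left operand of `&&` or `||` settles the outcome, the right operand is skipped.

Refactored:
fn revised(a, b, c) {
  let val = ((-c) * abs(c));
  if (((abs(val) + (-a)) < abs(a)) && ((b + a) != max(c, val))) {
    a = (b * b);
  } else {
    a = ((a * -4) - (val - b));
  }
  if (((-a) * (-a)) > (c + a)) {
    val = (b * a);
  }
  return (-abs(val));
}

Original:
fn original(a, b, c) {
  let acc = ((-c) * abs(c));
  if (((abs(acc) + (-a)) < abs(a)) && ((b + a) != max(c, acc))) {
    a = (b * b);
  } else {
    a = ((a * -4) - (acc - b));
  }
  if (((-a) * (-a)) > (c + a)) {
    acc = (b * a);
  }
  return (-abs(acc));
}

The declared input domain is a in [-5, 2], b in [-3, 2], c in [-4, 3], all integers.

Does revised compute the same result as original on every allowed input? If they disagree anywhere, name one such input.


Differences: local variable names differ — yet all 384 inputs agree.
verdict: equivalent


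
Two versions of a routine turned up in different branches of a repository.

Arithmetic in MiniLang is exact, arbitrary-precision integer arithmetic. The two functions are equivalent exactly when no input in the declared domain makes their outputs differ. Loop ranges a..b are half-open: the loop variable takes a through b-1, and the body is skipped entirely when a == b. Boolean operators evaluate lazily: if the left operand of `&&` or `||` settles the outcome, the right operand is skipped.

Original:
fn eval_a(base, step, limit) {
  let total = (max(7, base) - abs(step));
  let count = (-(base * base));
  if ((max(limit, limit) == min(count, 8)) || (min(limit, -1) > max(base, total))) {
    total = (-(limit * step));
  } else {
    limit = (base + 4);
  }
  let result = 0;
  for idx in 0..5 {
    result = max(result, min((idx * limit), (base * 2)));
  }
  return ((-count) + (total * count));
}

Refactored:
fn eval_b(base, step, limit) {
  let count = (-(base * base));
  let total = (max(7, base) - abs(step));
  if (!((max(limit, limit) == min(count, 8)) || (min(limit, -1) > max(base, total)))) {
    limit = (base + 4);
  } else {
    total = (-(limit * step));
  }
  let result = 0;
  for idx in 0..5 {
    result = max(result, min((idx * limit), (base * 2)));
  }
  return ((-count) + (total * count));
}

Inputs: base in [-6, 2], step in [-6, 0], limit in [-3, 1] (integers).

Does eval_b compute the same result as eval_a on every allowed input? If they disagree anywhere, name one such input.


Changes here: boolean connective usage differs; the full 315-point sweep finds no disagreement.
verdict: equivalent


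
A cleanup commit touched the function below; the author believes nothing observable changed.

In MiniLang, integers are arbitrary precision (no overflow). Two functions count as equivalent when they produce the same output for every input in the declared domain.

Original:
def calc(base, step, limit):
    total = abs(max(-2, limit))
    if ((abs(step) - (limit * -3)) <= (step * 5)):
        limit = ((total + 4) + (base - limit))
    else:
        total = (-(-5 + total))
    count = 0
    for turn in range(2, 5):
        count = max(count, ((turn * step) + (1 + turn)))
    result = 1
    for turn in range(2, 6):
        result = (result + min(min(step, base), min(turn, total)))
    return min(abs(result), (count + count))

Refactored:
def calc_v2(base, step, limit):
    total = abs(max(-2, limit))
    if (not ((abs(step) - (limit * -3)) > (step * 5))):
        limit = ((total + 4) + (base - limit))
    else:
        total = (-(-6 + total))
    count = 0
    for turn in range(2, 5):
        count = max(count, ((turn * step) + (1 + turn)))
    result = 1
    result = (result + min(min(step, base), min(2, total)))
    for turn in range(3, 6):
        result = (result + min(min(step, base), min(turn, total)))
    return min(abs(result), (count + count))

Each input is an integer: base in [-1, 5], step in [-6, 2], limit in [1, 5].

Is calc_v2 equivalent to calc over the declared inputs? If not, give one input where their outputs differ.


There is a counterexample at base=1, step=1, limit=5: 1 on one side, 5 on the other.
calc: total=5, then ((abs(step) - (limit * -3)) <= (step * 5)) is false, then total=0, then count=0, then (turn=2), then count=5, then (turn=3), then count=7, then (turn=4), then count=9, then result=1, then (turn=2), then result=1, then (turn=3), then result=1, then (turn=4), then result=1, then (turn=5), then result=1, then returns 1
calc_v2: total=5, then (not ((abs(step) - (limit * -3)) > (step * 5))) is false, then total=1, then count=0, then (turn=2), then count=5, then (turn=3), then count=7, then (turn=4), then count=9, then result=1, then result=2, then (turn=3), then result=3, then (turn=4), then result=4, then (turn=5), then result=5, then returns 5
verdict: not equivalent; witness: base=1, step=1, limit=5


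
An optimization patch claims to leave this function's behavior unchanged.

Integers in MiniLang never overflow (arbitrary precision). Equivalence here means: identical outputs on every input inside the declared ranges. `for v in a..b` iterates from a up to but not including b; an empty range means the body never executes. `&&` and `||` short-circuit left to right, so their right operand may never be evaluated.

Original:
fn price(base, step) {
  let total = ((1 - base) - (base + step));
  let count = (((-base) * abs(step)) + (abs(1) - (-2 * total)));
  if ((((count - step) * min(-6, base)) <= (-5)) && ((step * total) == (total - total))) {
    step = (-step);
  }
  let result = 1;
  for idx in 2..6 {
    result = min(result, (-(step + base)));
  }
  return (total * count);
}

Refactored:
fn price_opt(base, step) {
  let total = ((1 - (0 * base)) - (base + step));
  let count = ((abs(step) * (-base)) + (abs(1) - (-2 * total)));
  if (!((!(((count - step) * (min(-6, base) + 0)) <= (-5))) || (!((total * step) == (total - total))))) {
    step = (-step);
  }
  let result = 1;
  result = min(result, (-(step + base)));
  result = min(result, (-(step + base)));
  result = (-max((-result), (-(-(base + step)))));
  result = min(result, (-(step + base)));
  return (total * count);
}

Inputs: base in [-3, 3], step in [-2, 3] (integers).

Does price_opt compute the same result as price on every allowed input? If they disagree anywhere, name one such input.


There is a counterexample at base=-3, step=-2: 225 on one side, 114 on the other.
price: total=9, then count=25, then ((((count - step) * min(-6, base)) <= (-5)) && ((step * total) == (total - total))) is false, then result=1, then (idx=2), then result=1, then (idx=3), then result=1, then (idx=4), then result=1, then (idx=5), then result=1, then returns 225
price_opt: total=6, then count=19, then (!((!(((count - step) * (min(-6, base) + 0)) <= (-5))) || (!((total * step) == (total - total))))) is false, then result=1, then result=1, then result=1, then result=1, then result=1, then returns 114
verdict: not equivalent; witness: base=-3, step=-2


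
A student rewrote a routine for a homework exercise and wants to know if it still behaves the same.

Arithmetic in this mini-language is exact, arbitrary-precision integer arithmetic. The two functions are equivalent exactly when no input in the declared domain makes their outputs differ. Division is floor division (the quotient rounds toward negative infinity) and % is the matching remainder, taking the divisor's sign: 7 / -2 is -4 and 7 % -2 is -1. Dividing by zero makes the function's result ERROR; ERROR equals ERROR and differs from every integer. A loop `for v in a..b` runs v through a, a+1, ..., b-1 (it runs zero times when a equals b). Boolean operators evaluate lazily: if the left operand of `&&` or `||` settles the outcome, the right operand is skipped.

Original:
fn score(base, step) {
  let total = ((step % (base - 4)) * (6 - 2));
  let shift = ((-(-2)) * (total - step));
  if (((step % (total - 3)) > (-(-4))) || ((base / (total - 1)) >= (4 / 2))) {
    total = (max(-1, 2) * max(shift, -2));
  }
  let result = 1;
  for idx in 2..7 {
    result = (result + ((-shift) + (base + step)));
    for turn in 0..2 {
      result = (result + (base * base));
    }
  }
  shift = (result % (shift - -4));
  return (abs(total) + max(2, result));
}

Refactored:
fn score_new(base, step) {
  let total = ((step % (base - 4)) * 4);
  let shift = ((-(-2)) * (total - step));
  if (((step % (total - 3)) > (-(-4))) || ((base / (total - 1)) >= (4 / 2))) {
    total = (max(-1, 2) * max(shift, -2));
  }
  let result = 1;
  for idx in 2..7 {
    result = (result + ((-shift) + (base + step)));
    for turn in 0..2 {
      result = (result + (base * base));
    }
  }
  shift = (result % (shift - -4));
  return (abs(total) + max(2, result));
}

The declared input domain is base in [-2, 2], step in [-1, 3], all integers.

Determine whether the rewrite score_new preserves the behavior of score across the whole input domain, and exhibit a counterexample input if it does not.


The two are interchangeable: constant usage differs, arithmetic usage differs, and every declared input agrees.
As a probe, take base=-1, step=2: score runs total=-12, then shift=-28, then (((step % (total - 3)) > (-(-4))) || ((base / (total - 1)) >= (4 / 2))) is false, then result=1, then (idx=2), then result=30, then (turn=0), then result=31, then (turn=1), then result=32, then (idx=3), then result=61, then (turn=0), then result=62, then (turn=1), then result=63, then (idx=4), then result=92, then (turn=0), then result=93, then (turn=1), then result=94, then (idx=5), then result=123, then (turn=0), then result=124, then (turn=1), then result=125, then (idx=6), then result=154, then (turn=0), then result=155, then (turn=1), then result=156, then shift=-12, then returns 168; score_new runs total=-12, then shift=-28, then (((step % (total - 3)) > (-(-4))) || ((base / (total - 1)) >= (4 / 2))) is false, then result=1, then (idx=2), then result=30, then (turn=0), then result=31, then (turn=1), then result=32, then (idx=3), then result=61, then (turn=0), then result=62, then (turn=1), then result=63, then (idx=4), then result=92, then (turn=0), then result=93, then (turn=1), then result=94, then (idx=5), then result=123, then (turn=0), then result=124, then (turn=1), then result=125, then (idx=6), then result=154, then (turn=0), then result=155, then (turn=1), then result=156, then shift=-12, then returns 168; both end at 168.
Sweeping the whole domain (25 inputs) finds no disagreement.
verdict: equivalent


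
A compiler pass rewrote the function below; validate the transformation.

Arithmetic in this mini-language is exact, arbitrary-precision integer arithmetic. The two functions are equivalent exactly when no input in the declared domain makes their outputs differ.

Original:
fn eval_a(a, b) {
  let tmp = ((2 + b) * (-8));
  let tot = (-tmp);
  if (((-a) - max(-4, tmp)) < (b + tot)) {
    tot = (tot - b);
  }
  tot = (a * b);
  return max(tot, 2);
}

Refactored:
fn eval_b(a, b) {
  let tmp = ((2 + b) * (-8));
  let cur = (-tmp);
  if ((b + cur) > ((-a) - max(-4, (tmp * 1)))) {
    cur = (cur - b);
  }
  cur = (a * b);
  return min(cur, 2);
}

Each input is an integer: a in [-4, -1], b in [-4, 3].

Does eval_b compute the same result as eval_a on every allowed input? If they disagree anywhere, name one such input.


The rewrite breaks on a=-4, b=-4, where the results are 16 and 2.
eval_a: tmp=16, then tot=-16, then (((-a) - max(-4, tmp)) < (b + tot)) is false, then tot=16, then returns 16
eval_b: tmp=16, then cur=-16, then ((b + cur) > ((-a) - max(-4, (tmp * 1)))) is false, then cur=16, then returns 2
verdict: not equivalent; witness: a=-4, b=-4


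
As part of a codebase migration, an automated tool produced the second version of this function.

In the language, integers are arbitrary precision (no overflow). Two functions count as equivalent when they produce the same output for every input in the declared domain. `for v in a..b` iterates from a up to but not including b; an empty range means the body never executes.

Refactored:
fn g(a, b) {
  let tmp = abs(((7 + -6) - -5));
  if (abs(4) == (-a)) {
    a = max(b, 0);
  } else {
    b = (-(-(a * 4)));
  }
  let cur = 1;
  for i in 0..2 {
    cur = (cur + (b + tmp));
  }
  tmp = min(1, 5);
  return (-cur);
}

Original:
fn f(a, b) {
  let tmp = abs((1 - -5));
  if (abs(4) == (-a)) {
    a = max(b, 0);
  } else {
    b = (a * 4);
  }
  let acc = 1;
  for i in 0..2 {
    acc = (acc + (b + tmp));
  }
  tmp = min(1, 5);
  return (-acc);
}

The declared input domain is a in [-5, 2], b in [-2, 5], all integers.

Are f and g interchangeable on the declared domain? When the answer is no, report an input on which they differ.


Changes here: arithmetic usage differs; local variable names differ; constant usage differs; the full 64-point sweep finds no disagreement.
verdict: equivalent


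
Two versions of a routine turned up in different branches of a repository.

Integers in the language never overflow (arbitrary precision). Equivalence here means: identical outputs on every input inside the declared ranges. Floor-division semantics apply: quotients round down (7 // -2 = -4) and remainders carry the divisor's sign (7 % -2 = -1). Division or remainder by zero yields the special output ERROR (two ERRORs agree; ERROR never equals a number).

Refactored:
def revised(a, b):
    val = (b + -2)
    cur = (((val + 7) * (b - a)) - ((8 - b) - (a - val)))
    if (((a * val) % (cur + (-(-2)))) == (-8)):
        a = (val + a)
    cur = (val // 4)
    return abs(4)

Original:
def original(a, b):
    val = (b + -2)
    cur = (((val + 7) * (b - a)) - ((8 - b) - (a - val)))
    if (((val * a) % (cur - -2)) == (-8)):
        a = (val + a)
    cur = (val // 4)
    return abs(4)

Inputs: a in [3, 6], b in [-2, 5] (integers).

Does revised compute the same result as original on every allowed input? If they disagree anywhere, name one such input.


The two are interchangeable: arithmetic usage differs, and every declared input agrees.
One worked example (a=5, b=-1) — original: val = -3; cur = -25; (((val * a) % (cur - -2)) == (-8)) -> false; cur = -1; return 4; revised: val = -3; cur = -25; (((a * val) % (cur + (-(-2)))) == (-8)) -> false; cur = -1; return 4; agreement on 4.
An exhaustive pass over the 32 declared inputs shows identical outputs.
verdict: equivalent


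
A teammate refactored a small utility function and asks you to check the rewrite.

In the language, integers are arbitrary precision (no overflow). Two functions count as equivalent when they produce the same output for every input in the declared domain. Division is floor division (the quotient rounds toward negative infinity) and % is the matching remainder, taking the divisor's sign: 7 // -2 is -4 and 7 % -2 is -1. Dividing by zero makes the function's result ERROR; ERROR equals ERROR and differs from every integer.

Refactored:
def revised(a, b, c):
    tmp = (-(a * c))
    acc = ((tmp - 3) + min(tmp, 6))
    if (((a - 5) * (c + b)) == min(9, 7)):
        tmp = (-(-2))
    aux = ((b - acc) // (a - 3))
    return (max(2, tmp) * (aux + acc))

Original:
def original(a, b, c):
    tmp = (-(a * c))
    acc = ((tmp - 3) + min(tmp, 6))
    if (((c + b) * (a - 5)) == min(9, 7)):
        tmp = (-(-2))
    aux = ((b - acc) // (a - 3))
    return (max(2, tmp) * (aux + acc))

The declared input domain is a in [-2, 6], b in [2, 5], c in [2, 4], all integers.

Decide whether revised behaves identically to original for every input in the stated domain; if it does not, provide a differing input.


The two are interchangeable: same computation, different form, and every declared input agrees.
As a probe, take a=-1, b=3, c=3: original runs tmp = 3; acc = 3; (((c + b) * (a - 5)) == min(9, 7)) -> false; aux = 0; return 9; revised runs tmp = 3; acc = 3; (((a - 5) * (c + b)) == min(9, 7)) -> false; aux = 0; return 9; both end at 9.
Sweeping the whole domain (108 inputs) finds no disagreement.
verdict: equivalent


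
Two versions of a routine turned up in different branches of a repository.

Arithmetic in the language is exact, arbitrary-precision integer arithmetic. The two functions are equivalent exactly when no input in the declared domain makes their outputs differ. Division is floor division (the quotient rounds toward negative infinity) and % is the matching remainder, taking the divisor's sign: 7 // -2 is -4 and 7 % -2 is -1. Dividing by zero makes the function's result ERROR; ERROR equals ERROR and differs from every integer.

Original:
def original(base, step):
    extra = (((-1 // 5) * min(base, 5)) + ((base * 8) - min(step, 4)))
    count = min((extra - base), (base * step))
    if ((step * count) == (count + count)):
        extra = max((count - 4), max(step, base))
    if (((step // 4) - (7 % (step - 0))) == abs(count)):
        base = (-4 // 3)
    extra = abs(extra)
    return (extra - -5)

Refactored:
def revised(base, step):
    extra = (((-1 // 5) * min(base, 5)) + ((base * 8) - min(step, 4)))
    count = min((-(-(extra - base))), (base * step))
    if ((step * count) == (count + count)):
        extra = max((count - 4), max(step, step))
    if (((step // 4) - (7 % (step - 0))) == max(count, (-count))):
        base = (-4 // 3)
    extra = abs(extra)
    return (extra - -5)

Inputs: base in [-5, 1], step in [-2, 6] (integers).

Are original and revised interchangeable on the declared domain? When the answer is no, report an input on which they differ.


Run the pair on base=0, step=-2.
original: extra=2, then count=0, then ((step * count) == (count + count)) is true, then extra=0, then (((step // 4) - (7 % (step - 0))) == abs(count)) is true, then base=-2, then extra=0, then returns 5
revised: extra=2, then count=0, then ((step * count) == (count + count)) is true, then extra=-2, then (((step // 4) - (7 % (step - 0))) == max(count, (-count))) is true, then base=-2, then extra=2, then returns 7
5 against 7: the behavior changed.
verdict: not equivalent; witness: base=0, step=-2


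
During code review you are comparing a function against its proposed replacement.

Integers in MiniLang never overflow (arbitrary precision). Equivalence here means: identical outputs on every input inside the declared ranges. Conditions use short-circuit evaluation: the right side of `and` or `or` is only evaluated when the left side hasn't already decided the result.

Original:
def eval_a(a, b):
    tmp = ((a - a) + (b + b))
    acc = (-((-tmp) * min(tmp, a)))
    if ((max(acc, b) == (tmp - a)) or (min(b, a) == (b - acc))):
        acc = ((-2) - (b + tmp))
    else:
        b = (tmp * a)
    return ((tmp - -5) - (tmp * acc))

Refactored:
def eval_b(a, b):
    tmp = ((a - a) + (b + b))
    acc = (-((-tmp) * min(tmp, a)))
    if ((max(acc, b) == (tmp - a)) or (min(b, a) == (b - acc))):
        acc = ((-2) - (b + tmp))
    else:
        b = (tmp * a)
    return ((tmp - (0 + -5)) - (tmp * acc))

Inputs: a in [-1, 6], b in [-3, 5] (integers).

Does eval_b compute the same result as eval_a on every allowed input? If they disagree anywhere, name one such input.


Side by side, the visible changes include: arithmetic usage differs; and constant usage differs.
Spot check at a=3, b=3 — eval_a: tmp=6, then acc=18, then ((max(acc, b) == (tmp - a)) or (min(b, a) == (b - acc))) is false, then b=18, then returns -97. eval_b: tmp=6, then acc=18, then ((max(acc, b) == (tmp - a)) or (min(b, a) == (b - acc))) is false, then b=18, then returns -97. Both give -97.
Checked all 72 inputs in the declared domain: the outputs agree on every one.
verdict: equivalent


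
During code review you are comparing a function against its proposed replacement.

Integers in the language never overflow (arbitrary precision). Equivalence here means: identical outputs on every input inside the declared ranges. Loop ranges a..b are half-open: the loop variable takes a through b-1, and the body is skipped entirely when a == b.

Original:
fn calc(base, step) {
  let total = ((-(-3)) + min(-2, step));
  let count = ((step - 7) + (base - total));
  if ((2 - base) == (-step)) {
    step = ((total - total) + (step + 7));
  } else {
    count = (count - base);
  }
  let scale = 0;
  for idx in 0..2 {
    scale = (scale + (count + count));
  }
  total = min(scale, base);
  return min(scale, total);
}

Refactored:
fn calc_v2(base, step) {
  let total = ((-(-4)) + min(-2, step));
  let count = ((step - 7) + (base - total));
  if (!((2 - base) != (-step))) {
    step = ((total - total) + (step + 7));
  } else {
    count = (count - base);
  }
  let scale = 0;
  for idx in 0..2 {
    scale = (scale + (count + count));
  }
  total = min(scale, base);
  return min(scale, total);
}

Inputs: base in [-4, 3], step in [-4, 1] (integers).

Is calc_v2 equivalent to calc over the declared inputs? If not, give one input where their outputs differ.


On input base=-4, step=-4, calc returns -40 while calc_v2 returns -44.
verdict: not equivalent; witness: base=-4, step=-4


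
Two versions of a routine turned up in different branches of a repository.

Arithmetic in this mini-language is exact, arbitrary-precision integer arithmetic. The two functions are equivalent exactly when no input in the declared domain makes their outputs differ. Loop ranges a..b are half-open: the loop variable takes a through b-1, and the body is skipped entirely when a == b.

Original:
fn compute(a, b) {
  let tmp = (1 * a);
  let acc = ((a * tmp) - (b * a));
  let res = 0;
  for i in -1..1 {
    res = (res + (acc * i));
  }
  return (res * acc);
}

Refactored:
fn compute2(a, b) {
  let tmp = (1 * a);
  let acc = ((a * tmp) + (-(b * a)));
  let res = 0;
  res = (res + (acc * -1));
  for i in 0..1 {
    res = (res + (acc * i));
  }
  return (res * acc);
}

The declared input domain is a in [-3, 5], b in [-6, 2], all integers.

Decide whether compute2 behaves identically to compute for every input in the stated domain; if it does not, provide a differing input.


Comparing the listings, the differences include: loop structure differs, arithmetic usage differs, constant usage differs, statement counts differ.
As a probe, take a=3, b=-5: compute runs tmp := 3 | acc := 24 | res := 0 | iter i=-1: | res := -24 | iter i=0: | res := -24 | result -576; compute2 runs tmp := 3 | acc := 24 | res := 0 | res := -24 | iter i=0: | res := -24 | result -576; both end at -576.
Checked all 81 inputs in the declared domain: the outputs agree on every one.
verdict: equivalent


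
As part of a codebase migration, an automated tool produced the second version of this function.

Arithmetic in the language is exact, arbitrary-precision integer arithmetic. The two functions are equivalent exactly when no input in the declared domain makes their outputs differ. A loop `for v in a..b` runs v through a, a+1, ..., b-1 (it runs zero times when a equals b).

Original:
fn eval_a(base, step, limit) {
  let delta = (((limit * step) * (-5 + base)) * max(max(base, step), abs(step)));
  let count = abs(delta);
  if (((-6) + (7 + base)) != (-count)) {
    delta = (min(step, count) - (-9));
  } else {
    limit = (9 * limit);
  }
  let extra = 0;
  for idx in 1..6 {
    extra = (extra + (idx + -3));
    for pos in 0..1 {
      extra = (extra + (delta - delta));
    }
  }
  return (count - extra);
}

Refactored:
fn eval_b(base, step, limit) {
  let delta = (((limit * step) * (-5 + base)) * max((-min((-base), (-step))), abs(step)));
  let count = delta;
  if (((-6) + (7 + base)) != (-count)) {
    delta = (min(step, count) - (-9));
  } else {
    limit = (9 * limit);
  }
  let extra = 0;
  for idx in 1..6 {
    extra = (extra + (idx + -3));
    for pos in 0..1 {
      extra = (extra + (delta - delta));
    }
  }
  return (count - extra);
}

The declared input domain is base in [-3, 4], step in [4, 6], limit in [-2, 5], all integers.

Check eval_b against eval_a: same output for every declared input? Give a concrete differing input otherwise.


Consider the input base=-3, step=4, limit=1.
eval_a: delta := -128 | count := 128 | (((-6) + (7 + base)) != (-count)): true | delta := 13 | extra := 0 | iter idx=1: | extra := -2 | iter pos=0: | extra := -2 | iter idx=2: | extra := -3 | iter pos=0: | extra := -3 | iter idx=3: | extra := -3 | iter pos=0: | extra := -3 | iter idx=4: | extra := -2 | iter pos=0: | extra := -2 | iter idx=5: | extra := 0 | iter pos=0: | extra := 0 | result 128
eval_b: delta := -128 | count := -128 | (((-6) + (7 + base)) != (-count)): true | delta := -119 | extra := 0 | iter idx=1: | extra := -2 | iter pos=0: | extra := -2 | iter idx=2: | extra := -3 | iter pos=0: | extra := -3 | iter idx=3: | extra := -3 | iter pos=0: | extra := -3 | iter idx=4: | extra := -2 | iter pos=0: | extra := -2 | iter idx=5: | extra := 0 | iter pos=0: | extra := 0 | result -128
128 and -128 differ, so these are not the same function on this domain.
verdict: not equivalent; witness: base=-3, step=4, limit=1


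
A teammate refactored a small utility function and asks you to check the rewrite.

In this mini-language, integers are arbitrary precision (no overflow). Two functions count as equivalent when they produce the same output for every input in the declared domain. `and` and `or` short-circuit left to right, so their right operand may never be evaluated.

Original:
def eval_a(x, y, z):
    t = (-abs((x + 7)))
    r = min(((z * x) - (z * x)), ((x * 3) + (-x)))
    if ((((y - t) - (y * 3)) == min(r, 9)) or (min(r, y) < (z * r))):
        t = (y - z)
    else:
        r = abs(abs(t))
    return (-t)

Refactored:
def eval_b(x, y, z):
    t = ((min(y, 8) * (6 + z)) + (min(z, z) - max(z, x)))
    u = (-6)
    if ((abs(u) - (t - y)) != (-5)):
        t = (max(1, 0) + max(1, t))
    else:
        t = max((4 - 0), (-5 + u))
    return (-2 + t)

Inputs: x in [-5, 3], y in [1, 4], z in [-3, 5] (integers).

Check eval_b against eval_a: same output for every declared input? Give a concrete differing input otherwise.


Consider the input x=-5, y=1, z=-3.
eval_a: t = -2; r = -10; ((((y - t) - (y * 3)) == min(r, 9)) or (min(r, y) < (z * r))) -> true; t = 4; return -4
eval_b: t = 3; u = -6; ((abs(u) - (t - y)) != (-5)) -> true; t = 4; return 2
-4 and 2 differ, so these are not the same function on this domain.
verdict: not equivalent; witness: x=-5, y=1, z=-3


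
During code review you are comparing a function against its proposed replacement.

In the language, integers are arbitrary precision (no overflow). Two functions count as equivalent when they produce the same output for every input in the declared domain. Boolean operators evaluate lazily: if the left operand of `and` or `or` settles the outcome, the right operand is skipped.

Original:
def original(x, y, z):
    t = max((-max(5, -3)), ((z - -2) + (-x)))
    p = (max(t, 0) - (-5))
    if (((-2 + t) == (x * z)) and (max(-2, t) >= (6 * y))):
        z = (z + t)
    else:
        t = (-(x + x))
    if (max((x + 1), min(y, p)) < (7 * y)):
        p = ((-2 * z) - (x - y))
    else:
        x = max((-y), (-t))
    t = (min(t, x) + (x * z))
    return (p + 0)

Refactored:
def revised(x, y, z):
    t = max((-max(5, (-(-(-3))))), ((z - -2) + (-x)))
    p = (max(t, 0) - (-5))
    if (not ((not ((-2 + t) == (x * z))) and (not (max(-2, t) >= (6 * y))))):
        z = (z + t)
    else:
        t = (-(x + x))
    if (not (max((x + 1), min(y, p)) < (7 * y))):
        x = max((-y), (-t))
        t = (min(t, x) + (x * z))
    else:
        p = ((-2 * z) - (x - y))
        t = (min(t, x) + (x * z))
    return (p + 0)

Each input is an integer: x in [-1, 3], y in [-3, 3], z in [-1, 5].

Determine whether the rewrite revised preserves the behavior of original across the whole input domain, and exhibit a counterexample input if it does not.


Evaluate both at x=-1, y=1, z=3.
original: t := 6 | p := 11 | (((-2 + t) == (x * z)) and (max(-2, t) >= (6 * y))): false | t := 2 | (max((x + 1), min(y, p)) < (7 * y)): true | p := -4 | t := -4 | result -4
revised: t := 6 | p := 11 | (not ((not ((-2 + t) == (x * z))) and (not (max(-2, t) >= (6 * y))))): true | z := 9 | (not (max((x + 1), min(y, p)) < (7 * y))): false | p := -16 | t := -10 | result -16
-4 vs -16 — the two versions disagree here.
verdict: not equivalent; witness: x=-1, y=1, z=3


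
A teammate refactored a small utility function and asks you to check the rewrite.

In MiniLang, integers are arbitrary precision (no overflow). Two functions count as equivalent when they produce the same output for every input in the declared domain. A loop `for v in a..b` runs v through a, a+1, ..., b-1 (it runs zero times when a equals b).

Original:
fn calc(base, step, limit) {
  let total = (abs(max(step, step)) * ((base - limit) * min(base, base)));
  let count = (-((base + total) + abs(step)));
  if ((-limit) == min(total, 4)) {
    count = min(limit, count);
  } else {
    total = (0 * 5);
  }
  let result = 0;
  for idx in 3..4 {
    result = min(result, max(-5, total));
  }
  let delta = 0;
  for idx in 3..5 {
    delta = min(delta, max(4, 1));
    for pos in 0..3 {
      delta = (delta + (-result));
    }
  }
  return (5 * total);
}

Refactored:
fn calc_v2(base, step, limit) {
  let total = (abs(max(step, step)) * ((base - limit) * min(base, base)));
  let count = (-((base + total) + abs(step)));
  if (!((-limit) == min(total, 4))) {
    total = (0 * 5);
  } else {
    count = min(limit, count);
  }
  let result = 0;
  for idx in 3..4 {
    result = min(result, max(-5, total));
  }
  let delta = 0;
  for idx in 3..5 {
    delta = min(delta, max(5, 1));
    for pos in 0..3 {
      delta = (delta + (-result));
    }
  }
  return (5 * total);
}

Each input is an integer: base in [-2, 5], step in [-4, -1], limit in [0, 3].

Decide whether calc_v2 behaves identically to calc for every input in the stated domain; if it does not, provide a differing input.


Equivalent. The suspicious edit (`4` became `5`) never changes the result for any input inside the declared domain.
Every one of the 128 inputs gives matching results.
One worked example (base=0, step=-4, limit=2) — calc: total = 0; count = -4; ((-limit) == min(total, 4)) -> false; total = 0; result = 0; [idx=3]; result = 0; delta = 0; [idx=3]; delta = 0; [pos=0]; delta = 0; [pos=1]; delta = 0; [pos=2]; delta = 0; [idx=4]; delta = 0; [pos=0]; delta = 0; [pos=1]; delta = 0; [pos=2]; delta = 0; return 0; calc_v2: total = 0; count = -4; (!((-limit) == min(total, 4))) -> true; total = 0; result = 0; [idx=3]; result = 0; delta = 0; [idx=3]; delta = 0; [pos=0]; delta = 0; [pos=1]; delta = 0; [pos=2]; delta = 0; [idx=4]; delta = 0; [pos=0]; delta = 0; [pos=1]; delta = 0; [pos=2]; delta = 0; return 0; agreement on 0.
verdict: equivalent


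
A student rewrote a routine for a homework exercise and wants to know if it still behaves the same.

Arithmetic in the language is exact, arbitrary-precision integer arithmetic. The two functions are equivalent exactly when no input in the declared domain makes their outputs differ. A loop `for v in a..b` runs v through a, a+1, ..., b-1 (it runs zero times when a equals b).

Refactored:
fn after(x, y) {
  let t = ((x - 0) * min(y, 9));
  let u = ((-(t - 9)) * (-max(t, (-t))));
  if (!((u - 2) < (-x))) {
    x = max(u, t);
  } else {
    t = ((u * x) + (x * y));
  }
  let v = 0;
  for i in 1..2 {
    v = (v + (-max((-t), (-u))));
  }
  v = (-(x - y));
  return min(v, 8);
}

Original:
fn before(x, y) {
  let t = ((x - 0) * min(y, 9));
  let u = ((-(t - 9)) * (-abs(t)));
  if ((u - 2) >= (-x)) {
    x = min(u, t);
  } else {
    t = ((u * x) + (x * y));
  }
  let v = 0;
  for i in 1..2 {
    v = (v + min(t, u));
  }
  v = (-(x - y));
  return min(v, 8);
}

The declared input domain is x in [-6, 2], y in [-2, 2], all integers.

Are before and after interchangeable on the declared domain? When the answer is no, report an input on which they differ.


Not equivalent: x=-6, y=-2 separates them (-14 vs -38).
before: t := 12 | u := 36 | ((u - 2) >= (-x)): true | x := 12 | v := 0 | iter i=1: | v := 12 | v := -14 | result -14
after: t := 12 | u := 36 | (!((u - 2) < (-x))): true | x := 36 | v := 0 | iter i=1: | v := 12 | v := -38 | result -38
verdict: not equivalent; witness: x=-6, y=-2


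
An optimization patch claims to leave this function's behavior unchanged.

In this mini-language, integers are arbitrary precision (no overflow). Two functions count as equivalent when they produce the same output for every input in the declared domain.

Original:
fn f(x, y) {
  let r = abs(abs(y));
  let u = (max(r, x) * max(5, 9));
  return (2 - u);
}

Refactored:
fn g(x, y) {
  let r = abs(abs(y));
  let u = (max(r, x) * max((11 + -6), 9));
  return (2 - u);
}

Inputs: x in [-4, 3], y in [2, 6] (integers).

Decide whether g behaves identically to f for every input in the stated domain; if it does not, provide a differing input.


The two are interchangeable: arithmetic usage differs; and constant usage differs, and every declared input agrees.
As a probe, take x=0, y=2: f runs r = 2; u = 18; return -16; g runs r = 2; u = 18; return -16; both end at -16.
Sweeping the whole domain (40 inputs) finds no disagreement.
verdict: equivalent
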